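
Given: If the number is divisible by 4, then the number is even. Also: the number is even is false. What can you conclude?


Modus tollens: P → Q, ¬Q ⊢ ¬P
P: the number is divisible by 4
Q: the number is even
We have P → Q and Q is false.
By modus tollens, P must be false.

It is not the case that the number is divisible by 4


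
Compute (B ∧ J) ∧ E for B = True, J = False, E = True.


B = True, J = False, E = True
Step 1: B ∧ J = True AND False = False
Step 2: False ∧ E = False AND True = False
AND is true only when ALL operands are true.

False


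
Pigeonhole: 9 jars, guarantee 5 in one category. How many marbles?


Pigeonhole: to guarantee k in one of n categories, need (k-1)×n + 1.
k = 5, n = 9
Minimum = (5-1) × 9 + 1 = 4 × 9 + 1

37


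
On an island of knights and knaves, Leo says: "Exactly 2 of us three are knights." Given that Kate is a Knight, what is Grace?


Leo claims exactly 2 knights among Leo, Kate, Grace.
Given: Kate is a Knight.

Case 1: Leo is a Knight (tells truth)
  Then exactly 2 of the three are knights.
  Counting Leo, Kate: 2 knight(s) so far. Need 0 more → Grace = Knave.
Case 2: Leo is a Knave (lies)
  Then the count is NOT 2.
  If Grace = Knight, count = 2 = 2 → claim would be true, contradicts lie.
  If Grace = Knave, count = 1 ≠ 2 → lie confirmed ✓

Grace is a Knave.

Knave


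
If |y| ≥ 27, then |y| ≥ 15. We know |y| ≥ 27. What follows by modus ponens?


Modus ponens: P → Q, P ⊢ Q
P: |y| ≥ 27
Q: |y| ≥ 15
We have P → Q and P is true.
By modus ponens, Q must be true.

|y| ≥ 15


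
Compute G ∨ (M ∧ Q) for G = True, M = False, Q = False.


G = True, M = False, Q = False
Step 1: M ∧ Q = False AND False = False
Step 2: G ∨ False = True OR False = True
AND evaluated first (higher precedence); then OR applied.

True


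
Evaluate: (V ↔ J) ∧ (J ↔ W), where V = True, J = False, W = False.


V = True, J = False, W = False
Step 1: V ↔ J is true when V and J have the same value. Result: False
Step 2: J ↔ W is true when J and W have the same value. Result: True
Step 3: False ∧ True = False

False


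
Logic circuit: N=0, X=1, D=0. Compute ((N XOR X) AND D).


N XOR X = 0^1 = 1
1 AND 0 = 0

0


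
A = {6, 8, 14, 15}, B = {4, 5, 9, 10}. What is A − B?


A = {6, 8, 14, 15}
B = {4, 5, 9, 10}
Operation: difference A − B
In A but not B: 6, 8, 14, 15

{6, 8, 14, 15}


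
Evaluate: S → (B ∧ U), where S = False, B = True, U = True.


S = False, B = True, U = True
Step 1: B ∧ U = True AND True = True
Step 2: S → (True): false only when S=True and consequent=False.
Result: True

True


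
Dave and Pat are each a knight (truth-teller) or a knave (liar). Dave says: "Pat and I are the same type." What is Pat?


Dave says: "Pat and I are the same type."
Case 1: Dave is a Knight (truth-teller)
  Statement is true → they ARE the same → Pat is also a Knight
Case 2: Dave is a Knave (liar)
  Statement is false → they are NOT the same → Pat is a Knight
In both cases, Pat is a Knight.

Knight


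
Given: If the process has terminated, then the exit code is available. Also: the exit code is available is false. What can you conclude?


Modus tollens: P → Q, ¬Q ⊢ ¬P
P: the process has terminated
Q: the exit code is available
We have P → Q and Q is false.
By modus tollens, P must be false.

It is not the case that the process has terminated


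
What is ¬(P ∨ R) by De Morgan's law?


De Morgan's law: ¬(P ∨ Q) ≡ ¬P ∧ ¬Q
¬(P ∨ R) = ¬P ∧ ¬R

¬P ∧ ¬R


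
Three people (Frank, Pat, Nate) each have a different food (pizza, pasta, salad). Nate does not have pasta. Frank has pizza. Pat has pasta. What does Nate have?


From clues:
  Pat → pasta
  Frank → pizza
By elimination, Nate gets the remaining.

salad


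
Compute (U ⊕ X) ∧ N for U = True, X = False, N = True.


U = True, X = False, N = True
Step 1: U ⊕ X = True XOR False = True
Step 2: True ∧ N = True AND True = True
XOR true when exactly one of U,X is true; then AND with N.

True


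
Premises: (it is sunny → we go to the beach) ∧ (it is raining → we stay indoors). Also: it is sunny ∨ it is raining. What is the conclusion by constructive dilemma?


Constructive dilemma: (P → Q) ∧ (R → S), P ∨ R ⊢ Q ∨ S
Premise 1: it is sunny → we go to the beach
Premise 2: it is raining → we stay indoors
Premise 3: it is sunny ∨ it is raining
Case 1: Assuming it is sunny, then by Premise 1, we go to the beach.
Case 2: Assuming it is raining, then by Premise 2, we stay indoors.
Since one of it is sunny or it is raining must hold, we get we go to the beach or we stay indoors.

We go to the beach or we stay indoors.


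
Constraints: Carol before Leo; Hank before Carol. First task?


Constraints: Carol before Leo; Hank before Carol
The first task can have nothing scheduled before it, so it must never appear on the right of a 'before'.
Tasks appearing after some 'before': Leo, Carol.
The only task not in that list is Hank → it is first.

Hank


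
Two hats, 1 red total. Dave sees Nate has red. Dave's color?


Total red = 1, Nate = red
Red accounted for: 1
Remaining for Dave: 0
Dave's hat is blue.

blue


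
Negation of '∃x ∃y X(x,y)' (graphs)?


Original: ∃x ∃y X(x,y)
Rule: ¬∀→∃, ¬∃→∀, negate predicate.
Negation: ∀x ∀y ¬X(x,y)

∀x ∀y ¬X(x,y)


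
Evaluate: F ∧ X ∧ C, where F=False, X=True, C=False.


F = False, X = True, C = False
Expression: F ∧ X ∧ C
Step 1: F ∧ X = False AND True = False
Step 2: (False) ∧ C = False AND False = False

False


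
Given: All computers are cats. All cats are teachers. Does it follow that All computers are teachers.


Premise 1: All computers are cats.
Premise 2: All cats are teachers.
Conclusion: All computers are teachers.
Barbara syllogism (AAA-1): All A are B, All B are C → All A are C.
Middle term (cats) distributed in premise 2.

Valid


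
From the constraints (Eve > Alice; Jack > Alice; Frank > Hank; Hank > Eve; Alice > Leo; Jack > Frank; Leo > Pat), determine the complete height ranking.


Constraints: Eve > Alice; Jack > Alice; Frank > Hank; Hank > Eve; Alice > Leo; Jack > Frank; Leo > Pat
Method: at each step, the next-highest is the one remaining person who never appears on the smaller side of a constraint between remaining people.
  Step 1: remaining {Eve, Frank, Jack, Hank, Leo, Pat, Alice}; on the smaller side: {Eve, Frank, Hank, Leo, Pat, Alice} → Jack is next (Jack > Alice; Jack > Frank).
  Step 2: remaining {Eve, Frank, Hank, Leo, Pat, Alice}; on the smaller side: {Eve, Hank, Leo, Pat, Alice} → Frank is next (Frank > Hank).
  Step 3: remaining {Eve, Hank, Leo, Pat, Alice}; on the smaller side: {Eve, Leo, Pat, Alice} → Hank is next (Hank > Eve).
  Step 4: remaining {Eve, Leo, Pat, Alice}; on the smaller side: {Leo, Pat, Alice} → Eve is next (Eve > Alice).
  Step 5: remaining {Leo, Pat, Alice}; on the smaller side: {Leo, Pat} → Alice is next (Alice > Leo).
  Step 6: remaining {Leo, Pat}; on the smaller side: {Pat} → Leo is next (Leo > Pat).
  Step 7: only Pat remains → lowest.
Final ranking (highest to lowest):

Jack > Frank > Hank > Eve > Alice > Leo > Pat


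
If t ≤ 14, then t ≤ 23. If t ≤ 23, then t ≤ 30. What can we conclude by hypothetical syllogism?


Hypothetical syllogism: P → Q, Q → R ⊢ P → R
Premise 1: t ≤ 14 → t ≤ 23
Premise 2: t ≤ 23 → t ≤ 30
Chain the implications: the middle term (t ≤ 23) links the two.
Conclusion: If t ≤ 14, then t ≤ 30.

If t ≤ 14, then t ≤ 30.


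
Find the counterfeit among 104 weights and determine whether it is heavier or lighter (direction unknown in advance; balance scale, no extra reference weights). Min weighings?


Let n = 104. 208 possibilities (n weights × lighter/heavier); each weighing has 3 outcomes.
Bound for k weighings: say the first weighing puts j weights on each pan. If it tips, the 2j weighed weights remain suspects (each with a known direction) and k-1 weighings give 3^(k-1) outcomes; 3^(k-1) is odd, so 2j ≤ 3^(k-1) - 1. If it balances, the n - 2j unweighed weights remain with direction unknown: 2(n - 2j) ≤ 3^(k-1) - 1 by the same parity argument. Adding, n ≤ (3^(k-1) - 1) + (3^(k-1) - 1)/2 = (3^k - 3)/2, and the classical three-group strategy achieves this (3 weights in 2 weighings, 12 in 3, 39 in 4, 120 in 5).
So we need the smallest k with (3^k - 3)/2 ≥ 104.
k = 4: (3^4 - 3)/2 = 39 < 104 ✗
k = 5: (3^5 - 3)/2 = 120 ≥ 104 ✓

5


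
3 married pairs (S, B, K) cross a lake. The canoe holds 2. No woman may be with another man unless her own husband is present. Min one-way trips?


Label couples S, B, K (H = husband, W = wife).
Counting alone: 6 people, the canoe carries 2 and someone must bring it back, so each round trip nets at most +1 on the far side until the last crossing → at least 9 trips. The jealousy constraint makes 9 impossible; the shortest valid schedule has 11:
1. WS+WB →  (far: WS,WB; near: HS,HB,HK,WK)
2. WS ←       (far: WB; near: HS,HB,HK,WS,WK)
3. WS+WK →  (far: WS,WB,WK; near: HS,HB,HK)
4. WS ←       (far: WB,WK; near: HS,HB,HK,WS)
5. HB+HK →  (far: HB,WB,HK,WK; near: HS,WS)
6. HB+WB ←  (far: HK,WK; near: HS,WS,HB,WB)
7. HS+HB →  (far: HS,HB,HK,WK; near: WS,WB)
8. WK ←       (far: HS,HB,HK; near: WS,WB,WK)
9. WS+WB →  (far: HS,WS,HB,WB,HK; near: WK)
10. HK ←      (far: HS,WS,HB,WB; near: HK,WK)
11. HK+WK → (far: all six; near: empty)
In every state each wife is either with her husband or with no other man.
Minimum trips = 11

11


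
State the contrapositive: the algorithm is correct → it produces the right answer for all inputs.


Original: If the algorithm is correct, then it produces the right answer for all inputs
Contrapositive: If ¬Q, then ¬P
Negate Q: not (it produces the right answer for all inputs)
Negate P: not (the algorithm is correct)

If not (it produces the right answer for all inputs), then not (the algorithm is correct).


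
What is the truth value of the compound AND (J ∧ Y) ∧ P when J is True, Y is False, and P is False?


J = True, Y = False, P = False
Step 1: J ∧ Y = True AND False = False
Step 2: False ∧ P = False AND False = False
AND is true only when ALL operands are true.

False


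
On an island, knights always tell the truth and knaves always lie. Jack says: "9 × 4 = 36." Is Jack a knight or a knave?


Statement: "9 × 4 = 36."
Actual: 9 × 4 = 36
Claimed: 36
Statement is TRUE → Jack tells the truth → Knight

Knight


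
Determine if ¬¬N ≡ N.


Expression 1: ¬¬N
Expression 2: N
Truth table (N | Expr1 Expr2):
  T |   T     T
  F |   F     F
All 2 rows agree, so the expressions are logically equivalent.

Yes


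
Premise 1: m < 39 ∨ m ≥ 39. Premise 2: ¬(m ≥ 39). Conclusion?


Disjunctive syllogism: P ∨ Q, ¬P ⊢ Q
Disjunction: m < 39 ∨ m ≥ 39
We know it is not the case that m ≥ 39.
By disjunctive syllogism, the other disjunct must be true.

m < 39


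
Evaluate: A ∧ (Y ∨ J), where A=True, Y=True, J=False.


A = True, Y = True, J = False
Expression: A ∧ (Y ∨ J)
Step 1: Y ∨ J = True OR False = True
Step 2: A ∧ (True) = True AND True = True

True


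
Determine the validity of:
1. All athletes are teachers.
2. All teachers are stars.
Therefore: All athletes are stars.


Premise 1: All athletes are teachers.
Premise 2: All teachers are stars.
Conclusion: All athletes are stars.
Barbara syllogism (AAA-1): All A are B, All B are C → All A are C.
Middle term (teachers) distributed in premise 2.

Valid


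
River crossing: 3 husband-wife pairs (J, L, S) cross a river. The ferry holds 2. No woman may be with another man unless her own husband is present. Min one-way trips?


Label couples J, L, S (H = husband, W = wife).
Counting alone: 6 people, the ferry carries 2 and someone must bring it back, so each round trip nets at most +1 on the far side until the last crossing → at least 9 trips. The jealousy constraint makes 9 impossible; the shortest valid schedule has 11:
1. WJ+WL →  (far: WJ,WL; near: HJ,HL,HS,WS)
2. WJ ←       (far: WL; near: HJ,HL,HS,WJ,WS)
3. WJ+WS →  (far: WJ,WL,WS; near: HJ,HL,HS)
4. WJ ←       (far: WL,WS; near: HJ,HL,HS,WJ)
5. HL+HS →  (far: HL,WL,HS,WS; near: HJ,WJ)
6. HL+WL ←  (far: HS,WS; near: HJ,WJ,HL,WL)
7. HJ+HL →  (far: HJ,HL,HS,WS; near: WJ,WL)
8. WS ←       (far: HJ,HL,HS; near: WJ,WL,WS)
9. WJ+WL →  (far: HJ,WJ,HL,WL,HS; near: WS)
10. HS ←      (far: HJ,WJ,HL,WL; near: HS,WS)
11. HS+WS → (far: all six; near: empty)
In every state each wife is either with her husband or with no other man.
Minimum trips = 11

11


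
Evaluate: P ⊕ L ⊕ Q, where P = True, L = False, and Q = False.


P = True, L = False, Q = False
Step 1: P ⊕ L = True XOR False = True
Step 2: True ⊕ Q = True XOR False = True
XOR is true when an odd number of operands are true.

True


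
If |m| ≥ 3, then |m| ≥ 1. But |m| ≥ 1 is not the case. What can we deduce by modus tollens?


Modus tollens: P → Q, ¬Q ⊢ ¬P
P: |m| ≥ 3
Q: |m| ≥ 1
We have P → Q and Q is false.
By modus tollens, P must be false.

It is not the case that |m| ≥ 3


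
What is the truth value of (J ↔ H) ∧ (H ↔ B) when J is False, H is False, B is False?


J = False, H = False, B = False
Step 1: J ↔ H is true when J and H have the same value. Result: True
Step 2: H ↔ B is true when H and B have the same value. Result: True
Step 3: True ∧ True = True

True


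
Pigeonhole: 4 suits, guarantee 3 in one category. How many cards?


Pigeonhole: to guarantee k in one of n categories, need (k-1)×n + 1.
k = 3, n = 4
Minimum = (3-1) × 4 + 1 = 2 × 4 + 1

9


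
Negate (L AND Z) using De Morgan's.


De Morgan's law: ¬(P ∧ Q) ≡ ¬P ∨ ¬Q
¬(L ∧ Z) = ¬L ∨ ¬Z

¬L ∨ ¬Z


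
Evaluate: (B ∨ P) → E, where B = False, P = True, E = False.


B = False, P = True, E = False
Step 1: B ∨ P = False OR True = True
Step 2: (True) → E: false only when antecedent=True and E=False.
Result: False

False


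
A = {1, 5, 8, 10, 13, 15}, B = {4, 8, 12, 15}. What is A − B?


A = {1, 5, 8, 10, 13, 15}
B = {4, 8, 12, 15}
Operation: difference A − B
In A but not B: 1, 5, 10, 13

{1, 5, 10, 13}


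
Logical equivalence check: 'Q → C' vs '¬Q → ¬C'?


Expression 1: Q → C
Expression 2: ¬Q → ¬C
Truth table (Q C | Expr1 Expr2):
  T T |   T     T
  T F |   F     T   ← differ
  F T |   T     F   ← differ
  F F |   T     T
Counterexample: Q=T, C=F gives Expr1 = F but Expr2 = T, so the expressions are NOT logically equivalent.

No


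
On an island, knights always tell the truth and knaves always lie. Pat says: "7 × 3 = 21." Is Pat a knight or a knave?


Statement: "7 × 3 = 21."
Actual: 7 × 3 = 21
Claimed: 21
Statement is TRUE → Pat tells the truth → Knight

Knight


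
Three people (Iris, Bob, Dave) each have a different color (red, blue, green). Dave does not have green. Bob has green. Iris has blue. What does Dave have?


From clues:
  Iris → blue
  Bob → green
By elimination, Dave gets the remaining.

red


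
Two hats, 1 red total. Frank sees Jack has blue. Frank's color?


Total red = 1, Jack = blue
Red accounted for: 0
Remaining for Frank: 1
Frank's hat is red.

red


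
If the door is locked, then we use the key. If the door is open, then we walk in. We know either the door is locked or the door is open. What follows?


Constructive dilemma: (P → Q) ∧ (R → S), P ∨ R ⊢ Q ∨ S
Premise 1: the door is locked → we use the key
Premise 2: the door is open → we walk in
Premise 3: the door is locked ∨ the door is open
Case 1: Assuming the door is locked, then by Premise 1, we use the key.
Case 2: Assuming the door is open, then by Premise 2, we walk in.
Since one of the door is locked or the door is open must hold, we get we use the key or we walk in.

We use the key or we walk in.


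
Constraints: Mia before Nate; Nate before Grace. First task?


Constraints: Mia before Nate; Nate before Grace
The first task can have nothing scheduled before it, so it must never appear on the right of a 'before'.
Tasks appearing after some 'before': Nate, Grace.
The only task not in that list is Mia → it is first.

Mia


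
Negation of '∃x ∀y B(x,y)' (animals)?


Original: ∃x ∀y B(x,y)
Rule: ¬∀→∃, ¬∃→∀, negate predicate.
Negation: ∀x ∃y ¬B(x,y)

∀x ∃y ¬B(x,y)


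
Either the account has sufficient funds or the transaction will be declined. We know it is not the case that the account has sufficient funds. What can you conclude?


Disjunctive syllogism: P ∨ Q, ¬P ⊢ Q
Disjunction: the account has sufficient funds ∨ the transaction will be declined
We know it is not the case that the account has sufficient funds.
By disjunctive syllogism, the other disjunct must be true.

The transaction will be declined


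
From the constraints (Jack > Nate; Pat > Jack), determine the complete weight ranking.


Constraints: Jack > Nate; Pat > Jack
Method: at each step, the next-highest is the one remaining person who never appears on the smaller side of a constraint between remaining people.
  Step 1: remaining {Nate, Jack, Pat}; on the smaller side: {Nate, Jack} → Pat is next (Pat > Jack).
  Step 2: remaining {Nate, Jack}; on the smaller side: {Nate} → Jack is next (Jack > Nate).
  Step 3: only Nate remains → lowest.
Final ranking (highest to lowest):

Pat > Jack > Nate


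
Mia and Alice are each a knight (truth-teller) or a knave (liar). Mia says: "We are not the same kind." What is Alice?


Mia says: "We are not the same kind."
Case 1: Mia is a Knight (truth-teller)
  Statement is true → they ARE different → Alice is a Knave
Case 2: Mia is a Knave (liar)
  Statement is false → they are NOT different → Alice is a Knave
In both cases, Alice is a Knave.

Knave


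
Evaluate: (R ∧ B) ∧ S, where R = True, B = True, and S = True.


R = True, B = True, S = True
Step 1: R ∧ B = True AND True = True
Step 2: True ∧ S = True AND True = True
AND is true only when ALL operands are true.

True


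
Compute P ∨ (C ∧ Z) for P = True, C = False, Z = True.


P = True, C = False, Z = True
Step 1: C ∧ Z = False AND True = False
Step 2: P ∨ False = True OR False = True
AND evaluated first (higher precedence); then OR applied.

True


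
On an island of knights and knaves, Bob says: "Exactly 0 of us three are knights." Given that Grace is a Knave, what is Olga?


Bob claims exactly 0 knights among Bob, Grace, Olga.
Given: Grace is a Knave.

Case 1: Bob is a Knight (tells truth)
  Then exactly 0 of the three are knights.
  Counting Bob, Grace: 1 knight(s) so far. Need -1 more → impossible.
Case 2: Bob is a Knave (lies)
  Then the count is NOT 0.
  If Olga = Knave, count = 0 = 0 → claim would be true, contradicts lie.
  If Olga = Knight, count = 1 ≠ 0 → lie confirmed ✓

Olga is a Knight.

Knight


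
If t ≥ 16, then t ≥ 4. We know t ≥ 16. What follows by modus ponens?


Modus ponens: P → Q, P ⊢ Q
P: t ≥ 16
Q: t ≥ 4
We have P → Q and P is true.
By modus ponens, Q must be true.

t ≥ 4


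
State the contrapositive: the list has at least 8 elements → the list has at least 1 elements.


Original: If the list has at least 8 elements, then the list has at least 1 elements
Contrapositive: If ¬Q, then ¬P
Negate Q: not (the list has at least 1 elements)
Negate P: not (the list has at least 8 elements)

If not (the list has at least 1 elements), then not (the list has at least 8 elements).


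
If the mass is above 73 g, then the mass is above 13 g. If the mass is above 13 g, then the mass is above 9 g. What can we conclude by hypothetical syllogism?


Hypothetical syllogism: P → Q, Q → R ⊢ P → R
Premise 1: the mass is above 73 g → the mass is above 13 g
Premise 2: the mass is above 13 g → the mass is above 9 g
Chain the implications: the middle term (the mass is above 13 g) links the two.
Conclusion: If the mass is above 73 g, then the mass is above 9 g.

If the mass is above 73 g, then the mass is above 9 g.


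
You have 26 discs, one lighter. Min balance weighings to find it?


Each weighing has 3 outcomes (left heavy / balance / right heavy), so k weighings distinguish at most 3^k cases; splitting into three near-equal groups achieves this.
Need 3^k ≥ 26: 3^2 = 9 < 26 ≤ 3^3 = 27
k = ⌈log₃(26)⌉ = 3

3


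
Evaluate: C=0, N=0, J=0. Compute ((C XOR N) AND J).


C XOR N = 0^0 = 0
0 AND 0 = 0

0


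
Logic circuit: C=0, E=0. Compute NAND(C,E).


C AND E = 0
NOT(0) = 1

1


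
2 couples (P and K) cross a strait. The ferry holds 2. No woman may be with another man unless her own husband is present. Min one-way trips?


Label couples P and K.
1. WP+WK → (far: WP,WK; near: HP,HK)
2. WP ←   (far: WK; near: HP,HK,WP)
3. HP+HK → (far: HP,HK,WK; near: WP)
4. HP ←   (far: HK,WK; near: HP,WP)  — HP returns, since WP is alone on near bank
5. HP+WP → (far: all four; near: empty)
Every state respects the constraint.
Minimum trips = 5

5


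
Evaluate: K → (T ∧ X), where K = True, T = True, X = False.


K = True, T = True, X = False
Step 1: T ∧ X = True AND False = False
Step 2: K → (False): false only when K=True and consequent=False.
Result: False

False


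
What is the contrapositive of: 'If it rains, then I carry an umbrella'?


Original: If it rains, then I carry an umbrella
Contrapositive: If ¬Q, then ¬P
Negate Q: not (I carry an umbrella)
Negate P: not (it rains)

If not (I carry an umbrella), then not (it rains).


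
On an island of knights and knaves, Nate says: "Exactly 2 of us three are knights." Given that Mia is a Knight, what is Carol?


Nate claims exactly 2 knights among Nate, Mia, Carol.
Given: Mia is a Knight.

Case 1: Nate is a Knight (tells truth)
  Then exactly 2 of the three are knights.
  Counting Nate, Mia: 2 knight(s) so far. Need 0 more → Carol = Knave.
Case 2: Nate is a Knave (lies)
  Then the count is NOT 2.
  If Carol = Knight, count = 2 = 2 → claim would be true, contradicts lie.
  If Carol = Knave, count = 1 ≠ 2 → lie confirmed ✓

Carol is a Knave.

Knave


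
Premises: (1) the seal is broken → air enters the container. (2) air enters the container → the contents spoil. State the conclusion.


Hypothetical syllogism: P → Q, Q → R ⊢ P → R
Premise 1: the seal is broken → air enters the container
Premise 2: air enters the container → the contents spoil
Chain the implications: the middle term (air enters the container) links the two.
Conclusion: If the seal is broken, then the contents spoil.

If the seal is broken, then the contents spoil.


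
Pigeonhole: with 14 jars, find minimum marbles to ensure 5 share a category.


Pigeonhole: to guarantee k in one of n categories, need (k-1)×n + 1.
k = 5, n = 14
Minimum = (5-1) × 14 + 1 = 4 × 14 + 1

57


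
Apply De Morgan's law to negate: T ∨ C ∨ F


De Morgan's law: ¬(P ∨ Q ∨ R) ≡ ¬P ∧ ¬Q ∧ ¬R
¬(T ∨ C ∨ F) = ¬T ∧ ¬C ∧ ¬F

¬T ∧ ¬C ∧ ¬F


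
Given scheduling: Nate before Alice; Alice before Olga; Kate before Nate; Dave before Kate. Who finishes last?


Constraints: Nate before Alice; Alice before Olga; Kate before Nate; Dave before Kate
The last task can have nothing scheduled after it, so it must never appear on the left of a 'before'.
Tasks appearing before some other task: Nate, Alice, Kate, Dave.
The only task not in that list is Olga → it is last.

Olga


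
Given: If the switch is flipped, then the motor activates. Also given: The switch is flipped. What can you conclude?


Modus ponens: P → Q, P ⊢ Q
P: the switch is flipped
Q: the motor activates
We have P → Q and P is true.
By modus ponens, Q must be true.

The motor activates


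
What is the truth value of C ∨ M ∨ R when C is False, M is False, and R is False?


C = False, M = False, R = False
Step 1: C ∨ M = False OR False = False
Step 2: False ∨ R = False OR False = False
OR is true when at least one operand is true.

False


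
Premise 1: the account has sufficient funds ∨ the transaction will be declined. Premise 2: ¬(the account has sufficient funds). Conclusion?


Disjunctive syllogism: P ∨ Q, ¬P ⊢ Q
Disjunction: the account has sufficient funds ∨ the transaction will be declined
We know it is not the case that the account has sufficient funds.
By disjunctive syllogism, the other disjunct must be true.

The transaction will be declined


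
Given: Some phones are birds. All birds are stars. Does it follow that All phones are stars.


Premise 1: Some phones are birds.
Premise 2: All birds are stars.
Conclusion: All phones are stars.
Fallacy: illicit minor. The minor term (phones) is distributed in the conclusion ('All phones ...') but undistributed in its premise ('Some phones are birds' doesn't cover all phones).
Only 'Some phones are stars' follows, not 'All'.

Invalid


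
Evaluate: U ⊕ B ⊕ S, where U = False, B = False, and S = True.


U = False, B = False, S = True
Step 1: U ⊕ B = False XOR False = False
Step 2: False ⊕ S = False XOR True = True
XOR is true when an odd number of operands are true.

True


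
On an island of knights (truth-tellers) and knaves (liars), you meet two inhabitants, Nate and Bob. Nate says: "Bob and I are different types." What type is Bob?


Nate says: "Bob and I are different types."
Case 1: Nate is a Knight (truth-teller)
  Statement is true → they ARE different → Bob is a Knave
Case 2: Nate is a Knave (liar)
  Statement is false → they are NOT different → Bob is a Knave
In both cases, Bob is a Knave.

Knave


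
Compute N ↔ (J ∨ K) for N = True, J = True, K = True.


N = True, J = True, K = True
Step 1: J ∨ K = True OR True = True
Step 2: N ↔ (True): true when both sides have same truth value.
Result: True ↔ True = True

True


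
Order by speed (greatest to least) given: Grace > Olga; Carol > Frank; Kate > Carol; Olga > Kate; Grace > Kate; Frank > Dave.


Constraints: Grace > Olga; Carol > Frank; Kate > Carol; Olga > Kate; Grace > Kate; Frank > Dave
Method: at each step, the next-highest is the one remaining person who never appears on the smaller side of a constraint between remaining people.
  Step 1: remaining {Olga, Dave, Carol, Grace, Kate, Frank}; on the smaller side: {Olga, Dave, Carol, Kate, Frank} → Grace is next (Grace > Olga; Grace > Kate).
  Step 2: remaining {Olga, Dave, Carol, Kate, Frank}; on the smaller side: {Dave, Carol, Kate, Frank} → Olga is next (Olga > Kate).
  Step 3: remaining {Dave, Carol, Kate, Frank}; on the smaller side: {Dave, Carol, Frank} → Kate is next (Kate > Carol).
  Step 4: remaining {Dave, Carol, Frank}; on the smaller side: {Dave, Frank} → Carol is next (Carol > Frank).
  Step 5: remaining {Dave, Frank}; on the smaller side: {Dave} → Frank is next (Frank > Dave).
  Step 6: only Dave remains → lowest.
Final ranking (highest to lowest):

Grace > Olga > Kate > Carol > Frank > Dave


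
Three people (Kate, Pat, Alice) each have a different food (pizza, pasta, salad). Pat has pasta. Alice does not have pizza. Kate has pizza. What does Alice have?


From clues:
  Pat → pasta
  Kate → pizza
By elimination, Alice gets the remaining.

salad


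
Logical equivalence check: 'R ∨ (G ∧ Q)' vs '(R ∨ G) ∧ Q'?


Expression 1: R ∨ (G ∧ Q)
Expression 2: (R ∨ G) ∧ Q
Truth table (R G Q | Expr1 Expr2):
  T T T |   T     T
  T T F |   T     F   ← differ
  T F T |   T     T
  T F F |   T     F   ← differ
  F T T |   T     T
  F T F |   F     F
  F F T |   F     F
  F F F |   F     F
Counterexample: R=T, G=T, Q=F gives Expr1 = T but Expr2 = F, so the expressions are NOT logically equivalent.

No


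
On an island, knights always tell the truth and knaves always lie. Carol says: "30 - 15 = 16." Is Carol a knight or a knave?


Statement: "30 - 15 = 16."
Actual: 30 - 15 = 15
Claimed: 16
Statement is FALSE → Carol lies → Knave

Knave


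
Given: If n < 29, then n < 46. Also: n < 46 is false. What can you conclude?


Modus tollens: P → Q, ¬Q ⊢ ¬P
P: n < 29
Q: n < 46
We have P → Q and Q is false.
By modus tollens, P must be false.

It is not the case that n < 29


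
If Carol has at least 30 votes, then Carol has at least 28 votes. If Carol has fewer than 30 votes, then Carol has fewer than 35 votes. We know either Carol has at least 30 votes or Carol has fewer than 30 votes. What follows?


Constructive dilemma: (P → Q) ∧ (R → S), P ∨ R ⊢ Q ∨ S
Premise 1: Carol has at least 30 votes → Carol has at least 28 votes
Premise 2: Carol has fewer than 30 votes → Carol has fewer than 35 votes
Premise 3: Carol has at least 30 votes ∨ Carol has fewer than 30 votes
Case 1: Assuming Carol has at least 30 votes, then by Premise 1, Carol has at least 28 votes.
Case 2: Assuming Carol has fewer than 30 votes, then by Premise 2, Carol has fewer than 35 votes.
Since one of Carol has at least 30 votes or Carol has fewer than 30 votes must hold, we get Carol has at least 28 votes or Carol has fewer than 35 votes.

Carol has at least 28 votes or Carol has fewer than 35 votes.


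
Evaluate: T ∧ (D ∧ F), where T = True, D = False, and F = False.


T = True, D = False, F = False
Step 1: D ∧ F = False AND False = False
Step 2: T ∧ False = True AND False = False
AND is true only when ALL operands are true.

False


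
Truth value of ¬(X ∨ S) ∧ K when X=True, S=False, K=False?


X = True, S = False, K = False
Expression: ¬(X ∨ S) ∧ K
Step 1: X ∨ S = True OR False = True
Step 2: ¬(X ∨ S) = NOT True = False
Step 3: (False) ∧ K = False AND False = False

False


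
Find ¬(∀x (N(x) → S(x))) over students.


Original: ∀x (N(x) → S(x))
Rule: ¬∀→∃, ¬∃→∀, negate predicate.
Negation: ∃x (N(x) ∧ ¬S(x))

∃x (N(x) ∧ ¬S(x))


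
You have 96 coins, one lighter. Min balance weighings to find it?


Each weighing has 3 outcomes (left heavy / balance / right heavy), so k weighings distinguish at most 3^k cases; splitting into three near-equal groups achieves this.
Need 3^k ≥ 96: 3^4 = 81 < 96 ≤ 3^5 = 243
k = ⌈log₃(96)⌉ = 5

5


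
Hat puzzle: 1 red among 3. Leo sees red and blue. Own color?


Total red = 1, seen red = 1
Own red = 1 - 1 = 0
Leo's hat is blue.

blue


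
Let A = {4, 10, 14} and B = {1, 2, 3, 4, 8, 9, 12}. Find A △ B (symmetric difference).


A = {4, 10, 14}
B = {1, 2, 3, 4, 8, 9, 12}
Operation: symmetric difference
In A only: [10, 14], in B only: [1, 2, 3, 8, 9, 12]

{1, 2, 3, 8, 9, 10, 12, 14}


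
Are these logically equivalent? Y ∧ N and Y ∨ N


Expression 1: Y ∧ N
Expression 2: Y ∨ N
Truth table (Y N | Expr1 Expr2):
  T T |   T     T
  T F |   F     T   ← differ
  F T |   F     T   ← differ
  F F |   F     F
Counterexample: Y=T, N=F gives Expr1 = F but Expr2 = T, so the expressions are NOT logically equivalent.

No


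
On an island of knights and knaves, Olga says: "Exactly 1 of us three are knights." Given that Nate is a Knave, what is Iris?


Olga claims exactly 1 knights among Olga, Nate, Iris.
Given: Nate is a Knave.

Case 1: Olga is a Knight (tells truth)
  Then exactly 1 of the three are knights.
  Counting Olga, Nate: 1 knight(s) so far. Need 0 more → Iris = Knave.
Case 2: Olga is a Knave (lies)
  Then the count is NOT 1.
  If Iris = Knight, count = 1 = 1 → claim would be true, contradicts lie.
  If Iris = Knave, count = 0 ≠ 1 → lie confirmed ✓

Iris is a Knave.

Knave


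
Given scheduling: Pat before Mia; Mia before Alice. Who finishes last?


Constraints: Pat before Mia; Mia before Alice
The last task can have nothing scheduled after it, so it must never appear on the left of a 'before'.
Tasks appearing before some other task: Pat, Mia.
The only task not in that list is Alice → it is last.

Alice


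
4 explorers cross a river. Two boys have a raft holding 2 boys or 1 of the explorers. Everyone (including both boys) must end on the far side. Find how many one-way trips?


Per crossing of one of the explorers: boys→, one←, one of the explorers→, one← = 4 trips
4 × 4 = 16, + 1 final boys→ = 17
Minimum trips = 17

17


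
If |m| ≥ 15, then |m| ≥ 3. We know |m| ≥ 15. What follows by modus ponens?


Modus ponens: P → Q, P ⊢ Q
P: |m| ≥ 15
Q: |m| ≥ 3
We have P → Q and P is true.
By modus ponens, Q must be true.

|m| ≥ 3


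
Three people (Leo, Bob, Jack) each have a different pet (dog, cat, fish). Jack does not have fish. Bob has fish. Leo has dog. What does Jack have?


From clues:
  Bob → fish
  Leo → dog
By elimination, Jack gets the remaining.

cat


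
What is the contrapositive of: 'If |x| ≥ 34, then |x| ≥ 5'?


Original: If |x| ≥ 34, then |x| ≥ 5
Contrapositive: If ¬Q, then ¬P
Negate Q: not (|x| ≥ 5)
Negate P: not (|x| ≥ 34)

If not (|x| ≥ 5), then not (|x| ≥ 34).


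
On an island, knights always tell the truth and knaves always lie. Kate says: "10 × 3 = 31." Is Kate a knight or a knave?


Statement: "10 × 3 = 31."
Actual: 10 × 3 = 30
Claimed: 31
Statement is FALSE → Kate lies → Knave

Knave


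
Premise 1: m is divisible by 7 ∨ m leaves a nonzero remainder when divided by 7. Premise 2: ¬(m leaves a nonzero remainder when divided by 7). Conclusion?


Disjunctive syllogism: P ∨ Q, ¬P ⊢ Q
Disjunction: m is divisible by 7 ∨ m leaves a nonzero remainder when divided by 7
We know it is not the case that m leaves a nonzero remainder when divided by 7.
By disjunctive syllogism, the other disjunct must be true.

m is divisible by 7


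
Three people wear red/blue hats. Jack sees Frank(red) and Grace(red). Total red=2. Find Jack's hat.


Total red = 2, seen red = 2
Own red = 2 - 2 = 0
Jack's hat is blue.

blue


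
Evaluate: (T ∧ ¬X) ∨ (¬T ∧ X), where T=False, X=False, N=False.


T = False, X = False, N = False
Expression: (T ∧ ¬X) ∨ (¬T ∧ X)
Step 1: ¬X = NOT False = True
Step 2: T ∧ ¬X = False AND True = False
Step 3: ¬T = NOT False = True
Step 4: ¬T ∧ X = True AND False = False
Step 5: (False) ∨ (False) = False OR False = False

False


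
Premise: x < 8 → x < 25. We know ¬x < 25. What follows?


Modus tollens: P → Q, ¬Q ⊢ ¬P
P: x < 8
Q: x < 25
We have P → Q and Q is false.
By modus tollens, P must be false.

It is not the case that x < 8


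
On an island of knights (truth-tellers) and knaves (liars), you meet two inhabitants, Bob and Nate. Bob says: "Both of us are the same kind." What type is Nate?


Bob says: "Both of us are the same kind."
Case 1: Bob is a Knight (truth-teller)
  Statement is true → they ARE the same → Nate is also a Knight
Case 2: Bob is a Knave (liar)
  Statement is false → they are NOT the same → Nate is a Knight
In both cases, Nate is a Knight.

Knight


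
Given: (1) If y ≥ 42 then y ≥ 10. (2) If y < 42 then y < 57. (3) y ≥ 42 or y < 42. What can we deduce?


Constructive dilemma: (P → Q) ∧ (R → S), P ∨ R ⊢ Q ∨ S
Premise 1: y ≥ 42 → y ≥ 10
Premise 2: y < 42 → y < 57
Premise 3: y ≥ 42 ∨ y < 42
Case 1: Assuming y ≥ 42, then by Premise 1, y ≥ 10.
Case 2: Assuming y < 42, then by Premise 2, y < 57.
Since one of y ≥ 42 or y < 42 must hold, we get y ≥ 10 or y < 57.

y ≥ 10 or y < 57.


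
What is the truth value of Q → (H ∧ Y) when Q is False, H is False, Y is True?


Q = False, H = False, Y = True
Step 1: H ∧ Y = False AND True = False
Step 2: Q → (False): false only when Q=True and consequent=False.
Result: True

True


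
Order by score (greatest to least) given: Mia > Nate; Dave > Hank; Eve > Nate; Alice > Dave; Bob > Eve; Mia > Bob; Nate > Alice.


Constraints: Mia > Nate; Dave > Hank; Eve > Nate; Alice > Dave; Bob > Eve; Mia > Bob; Nate > Alice
Method: at each step, the next-highest is the one remaining person who never appears on the smaller side of a constraint between remaining people.
  Step 1: remaining {Mia, Nate, Hank, Eve, Bob, Dave, Alice}; on the smaller side: {Nate, Hank, Eve, Bob, Dave, Alice} → Mia is next (Mia > Nate; Mia > Bob).
  Step 2: remaining {Nate, Hank, Eve, Bob, Dave, Alice}; on the smaller side: {Nate, Hank, Eve, Dave, Alice} → Bob is next (Bob > Eve).
  Step 3: remaining {Nate, Hank, Eve, Dave, Alice}; on the smaller side: {Nate, Hank, Dave, Alice} → Eve is next (Eve > Nate).
  Step 4: remaining {Nate, Hank, Dave, Alice}; on the smaller side: {Hank, Dave, Alice} → Nate is next (Nate > Alice).
  Step 5: remaining {Hank, Dave, Alice}; on the smaller side: {Hank, Dave} → Alice is next (Alice > Dave).
  Step 6: remaining {Hank, Dave}; on the smaller side: {Hank} → Dave is next (Dave > Hank).
  Step 7: only Hank remains → lowest.
Final ranking (highest to lowest):

Mia > Bob > Eve > Nate > Alice > Dave > Hank


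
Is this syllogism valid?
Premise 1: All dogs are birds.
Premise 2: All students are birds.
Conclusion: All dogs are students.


Premise 1: All dogs are birds.
Premise 2: All students are birds.
Conclusion: All dogs are students.
Fallacy: undistributed middle. birds is predicate in both.
Counterexample: dogs and students could be disjoint subsets of birds.

Invalid


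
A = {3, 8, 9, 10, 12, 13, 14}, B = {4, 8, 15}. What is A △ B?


A = {3, 8, 9, 10, 12, 13, 14}
B = {4, 8, 15}
Operation: symmetric difference
In A only: [3, 9, 10, 12, 13, 14], in B only: [4, 15]

{3, 4, 9, 10, 12, 13, 14, 15}


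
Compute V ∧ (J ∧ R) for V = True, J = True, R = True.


V = True, J = True, R = True
Step 1: J ∧ R = True AND True = True
Step 2: V ∧ True = True AND True = True
AND is true only when ALL operands are true.

True


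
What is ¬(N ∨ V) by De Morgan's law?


De Morgan's law: ¬(P ∨ Q) ≡ ¬P ∧ ¬Q
¬(N ∨ V) = ¬N ∧ ¬V

¬N ∧ ¬V


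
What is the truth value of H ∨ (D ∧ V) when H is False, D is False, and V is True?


H = False, D = False, V = True
Step 1: D ∧ V = False AND True = False
Step 2: H ∨ False = False OR False = False
AND evaluated first (higher precedence); then OR applied.

False


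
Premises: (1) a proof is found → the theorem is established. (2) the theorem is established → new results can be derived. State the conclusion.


Hypothetical syllogism: P → Q, Q → R ⊢ P → R
Premise 1: a proof is found → the theorem is established
Premise 2: the theorem is established → new results can be derived
Chain the implications: the middle term (the theorem is established) links the two.
Conclusion: If a proof is found, then new results can be derived.

If a proof is found, then new results can be derived.


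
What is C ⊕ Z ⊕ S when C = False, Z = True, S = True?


C = False, Z = True, S = True
Step 1: C ⊕ Z = False XOR True = True
Step 2: True ⊕ S = True XOR True = False
XOR is true when an odd number of operands are true.

False


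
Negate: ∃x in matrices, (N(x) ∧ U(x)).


Original: ∃x (N(x) ∧ U(x))
Rule: ¬∀→∃, ¬∃→∀, negate predicate.
Negation: ∀x (¬N(x) ∨ ¬U(x))

∀x (¬N(x) ∨ ¬U(x))


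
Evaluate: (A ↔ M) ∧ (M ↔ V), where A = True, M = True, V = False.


A = True, M = True, V = False
Step 1: A ↔ M is true when A and M have the same value. Result: True
Step 2: M ↔ V is true when M and V have the same value. Result: False
Step 3: True ∧ False = False

False


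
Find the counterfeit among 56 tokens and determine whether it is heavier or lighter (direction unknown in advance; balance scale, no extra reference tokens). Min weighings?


Let n = 56. 112 possibilities (n tokens × lighter/heavier); each weighing has 3 outcomes.
Bound for k weighings: say the first weighing puts j tokens on each pan. If it tips, the 2j weighed tokens remain suspects (each with a known direction) and k-1 weighings give 3^(k-1) outcomes; 3^(k-1) is odd, so 2j ≤ 3^(k-1) - 1. If it balances, the n - 2j unweighed tokens remain with direction unknown: 2(n - 2j) ≤ 3^(k-1) - 1 by the same parity argument. Adding, n ≤ (3^(k-1) - 1) + (3^(k-1) - 1)/2 = (3^k - 3)/2, and the classical three-group strategy achieves this (3 tokens in 2 weighings, 12 in 3, 39 in 4, 120 in 5).
So we need the smallest k with (3^k - 3)/2 ≥ 56.
k = 4: (3^4 - 3)/2 = 39 < 56 ✗
k = 5: (3^5 - 3)/2 = 120 ≥ 56 ✓

5
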